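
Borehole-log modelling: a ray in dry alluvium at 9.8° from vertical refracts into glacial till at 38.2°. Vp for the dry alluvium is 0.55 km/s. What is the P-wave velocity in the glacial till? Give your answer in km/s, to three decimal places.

1.998 km/s

sin 9.8° = 0.1702; sin 38.2° = 0.6184.
V₂ = V₁·(sin θ₂/sin θ₁) = 0.55·(0.6184/0.1702) = 1.998 km/s.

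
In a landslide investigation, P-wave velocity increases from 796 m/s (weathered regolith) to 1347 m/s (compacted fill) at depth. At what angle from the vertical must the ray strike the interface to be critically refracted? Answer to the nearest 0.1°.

At critical incidence the refracted ray runs along the interface (θ₂ = 90°), so sin θ_c = V₁/V₂.
θ_c = arcsin(796/1347) = arcsin 0.5909 = 36.22°.

36.2°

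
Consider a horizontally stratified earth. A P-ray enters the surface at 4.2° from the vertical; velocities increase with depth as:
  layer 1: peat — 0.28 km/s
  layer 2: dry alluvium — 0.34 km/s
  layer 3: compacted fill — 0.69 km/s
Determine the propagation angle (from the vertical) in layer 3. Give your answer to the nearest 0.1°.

10.4°

Ray parameter p = sin 4.2° / 0.28 = 2.6156e-01 s/km.
sin θ_3 = p·V_3 = 2.6156e-01 × 0.69 = 0.1805.
θ_3 = arcsin 0.1805 = 10.40°.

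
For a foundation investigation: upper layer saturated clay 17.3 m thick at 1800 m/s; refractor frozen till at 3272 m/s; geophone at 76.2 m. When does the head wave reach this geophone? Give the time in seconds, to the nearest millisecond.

0.039 s

t = x/V₂ + 2h·√(V₂²−V₁²)/(V₁V₂).
√(V₂²−V₁²) = √(3272²−1800²) = 2732.4 m/s; delay term = 2·17.3·2732.4/(1800·3272) = 0.01605 s.
t = 76.2/3272 + 0.01605 = 0.03934 s.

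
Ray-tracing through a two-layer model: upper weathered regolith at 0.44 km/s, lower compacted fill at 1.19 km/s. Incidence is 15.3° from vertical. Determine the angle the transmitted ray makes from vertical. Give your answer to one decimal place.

sin θ₁/V₁ = sin θ₂/V₂ ⇒ sin θ₂ = 1.19·sin 15.3°/0.44 = 1.19·0.2639/0.44 = 0.7137.
θ₂ = sin⁻¹(0.7137) = 45.53° (from vertical).

45.5°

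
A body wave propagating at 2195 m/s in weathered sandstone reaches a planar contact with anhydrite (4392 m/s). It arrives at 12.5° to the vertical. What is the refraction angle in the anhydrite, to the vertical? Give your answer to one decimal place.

Snell's law: sin θ₂ = (V₂/V₁)·sin θ₁ = (4392/2195)·sin 12.5° = 0.4331.
θ₂ = sin⁻¹(0.4331) = 25.66° (from vertical).

25.7°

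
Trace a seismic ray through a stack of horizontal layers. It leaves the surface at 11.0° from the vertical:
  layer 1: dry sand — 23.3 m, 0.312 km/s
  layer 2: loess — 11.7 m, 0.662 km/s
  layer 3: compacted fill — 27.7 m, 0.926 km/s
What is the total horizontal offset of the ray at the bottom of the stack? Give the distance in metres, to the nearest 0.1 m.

p = sin θ₁/V₁ = sin 11.0°/0.312 = 6.1157e-01 s/km is conserved through the stack.
Layer 1: θ = 11.00°; offset = 23.3·tan 11.00° = 4.529 m.
Layer 2: sin θ = p·0.662 = 0.4049 → θ = 23.88°; offset = 11.7·tan 23.88° = 5.180 m.
Layer 3: sin θ = p·0.926 = 0.5663 → θ = 34.49°; offset = 27.7·tan 34.49° = 19.033 m.
Σ offsets = 28.742 m.

28.7 m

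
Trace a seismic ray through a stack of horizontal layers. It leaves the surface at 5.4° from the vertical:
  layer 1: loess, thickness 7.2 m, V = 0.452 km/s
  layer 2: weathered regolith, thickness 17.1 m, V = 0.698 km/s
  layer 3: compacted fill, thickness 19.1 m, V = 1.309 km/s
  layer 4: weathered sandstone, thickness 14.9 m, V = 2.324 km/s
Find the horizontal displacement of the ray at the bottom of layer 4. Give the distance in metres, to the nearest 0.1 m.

16.8 m

p = sin θ₁/V₁ = sin 5.4°/0.452 = 2.0820e-01 s/km is conserved through the stack.
Layer 1: θ = 5.40°; offset = 7.2·tan 5.40° = 0.681 m.
Layer 2: sin θ = p·0.698 = 0.1453 → θ = 8.36°; offset = 17.1·tan 8.36° = 2.512 m.
Layer 3: sin θ = p·1.309 = 0.2725 → θ = 15.82°; offset = 19.1·tan 15.82° = 5.410 m.
Layer 4: sin θ = p·2.324 = 0.4839 → θ = 28.94°; offset = 14.9·tan 28.94° = 8.238 m.
Total horizontal offset = 16.841 m.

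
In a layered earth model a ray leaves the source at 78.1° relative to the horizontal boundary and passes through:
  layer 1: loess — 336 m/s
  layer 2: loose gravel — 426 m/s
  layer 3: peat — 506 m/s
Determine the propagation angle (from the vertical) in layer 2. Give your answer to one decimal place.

15.2°

From the normal: θ₁ = 90° − 78.1° = 11.9°.
Snell's law across each interface conserves sin θ / V, so sin θ_2 = V_2·sin θ₁/V₁.
sin θ_2 = 426 × sin 11.9° / 336 = 0.2614.
θ_2 = arcsin 0.2614 = 15.16°.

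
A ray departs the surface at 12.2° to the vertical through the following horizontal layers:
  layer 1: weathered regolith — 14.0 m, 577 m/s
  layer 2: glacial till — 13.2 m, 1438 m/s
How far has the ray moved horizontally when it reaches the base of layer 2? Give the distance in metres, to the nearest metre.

Apply Snell's law at each interface; in layer i the horizontal offset is hᵢ·tan θᵢ.
Layer 1: θ = 12.20°; offset = 14.0·tan 12.20° = 3.027 m.
Layer 2: sin θ = 1438·sin 12.2°/577 = 0.5267, θ = 31.78°; offset = 13.2·tan 31.78° = 8.178 m.
Total horizontal offset = 11.205 m.

11 m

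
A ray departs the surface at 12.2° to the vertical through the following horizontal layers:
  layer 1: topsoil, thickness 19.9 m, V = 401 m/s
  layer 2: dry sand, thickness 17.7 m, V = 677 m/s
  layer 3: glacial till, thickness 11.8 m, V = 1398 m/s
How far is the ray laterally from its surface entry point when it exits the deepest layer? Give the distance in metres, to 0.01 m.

Apply Snell's law at each interface; in layer i the horizontal offset is hᵢ·tan θᵢ.
Layer 1: θ = 12.20°; offset = 19.9·tan 12.20° = 4.3025 m.
Layer 2: sin θ = 677·sin 12.2°/401 = 0.3568, θ = 20.90°; offset = 17.7·tan 20.90° = 6.7598 m.
Layer 3: sin θ = 1398·sin 12.2°/401 = 0.7367, θ = 47.45°; offset = 11.8·tan 47.45° = 12.8568 m.
Summing the layer offsets gives 23.9192 m.

23.92 m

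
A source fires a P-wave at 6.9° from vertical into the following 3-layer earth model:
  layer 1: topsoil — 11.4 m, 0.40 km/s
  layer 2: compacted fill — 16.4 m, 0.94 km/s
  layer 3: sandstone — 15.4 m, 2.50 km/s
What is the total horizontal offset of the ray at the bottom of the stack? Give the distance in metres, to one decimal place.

Ray parameter p = sin 6.9° / 0.40 km/s = 3.0034e-01 s/km.
Layer 1: θ = 6.90°; offset = 11.4·tan 6.90° = 1.380 m.
Layer 2: sin θ = p·0.94 = 0.2823 → θ = 16.40°; offset = 16.4·tan 16.40° = 4.826 m.
Layer 3: sin θ = p·2.50 = 0.7509 → θ = 48.66°; offset = 15.4·tan 48.66° = 17.508 m.
Σ offsets = 23.714 m.

23.7 m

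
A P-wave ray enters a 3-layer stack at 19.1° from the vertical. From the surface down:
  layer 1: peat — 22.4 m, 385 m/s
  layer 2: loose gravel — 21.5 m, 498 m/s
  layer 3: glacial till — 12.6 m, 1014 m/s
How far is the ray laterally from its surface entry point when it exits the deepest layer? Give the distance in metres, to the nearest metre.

p = sin θ₁/V₁ = sin 19.1°/385 = 8.4992e-04 s/m is conserved through the stack.
Layer 1: θ = 19.10°; offset = 22.4·tan 19.10° = 7.757 m.
Layer 2: sin θ = p·498 = 0.4233 → θ = 25.04°; offset = 21.5·tan 25.04° = 10.044 m.
Layer 3: sin θ = p·1014 = 0.8618 → θ = 59.52°; offset = 12.6·tan 59.52° = 21.409 m.
Total horizontal offset = 39.209 m.

39 m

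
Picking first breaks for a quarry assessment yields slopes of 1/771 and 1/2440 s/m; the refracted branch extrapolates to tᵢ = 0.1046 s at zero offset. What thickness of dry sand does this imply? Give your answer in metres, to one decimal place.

θ_c = arcsin(771/2440) = 18.42°; cos θ_c = 0.9488.
tᵢ = 2h cos θ_c/V₁ ⇒ h = tᵢ·V₁/(2 cos θ_c) = 0.1046·771/(2·0.9488) = 42.50 m.

42.5 m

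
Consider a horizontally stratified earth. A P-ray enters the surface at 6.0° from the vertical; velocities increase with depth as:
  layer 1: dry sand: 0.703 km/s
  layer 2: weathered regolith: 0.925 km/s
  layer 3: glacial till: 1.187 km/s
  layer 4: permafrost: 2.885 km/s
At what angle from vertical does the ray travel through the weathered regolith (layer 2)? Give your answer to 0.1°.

Ray parameter p = sin 6.0° / 0.703 = 1.4869e-01 s/km.
sin θ_2 = p·V_2 = 1.4869e-01 × 0.925 = 0.1375.
θ_2 = arcsin 0.1375 = 7.91°.

7.9°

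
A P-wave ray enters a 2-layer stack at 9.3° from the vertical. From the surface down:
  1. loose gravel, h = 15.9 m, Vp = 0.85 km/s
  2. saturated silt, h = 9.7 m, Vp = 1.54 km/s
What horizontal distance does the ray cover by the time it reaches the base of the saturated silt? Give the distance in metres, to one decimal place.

p = sin θ₁/V₁ = sin 9.3°/0.85 = 1.9012e-01 s/km is conserved through the stack.
Layer 1: θ = 9.30°; offset = 15.9·tan 9.30° = 2.604 m.
Layer 2: sin θ = p·1.54 = 0.2928 → θ = 17.02°; offset = 9.7·tan 17.02° = 2.970 m.
Total horizontal offset = 5.574 m.

5.6 m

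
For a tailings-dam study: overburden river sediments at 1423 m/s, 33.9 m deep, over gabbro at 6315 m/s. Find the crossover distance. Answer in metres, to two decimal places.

85.27 m

θ_c = arcsin(1423/6315) = 13.02°, so cos θ_c = 0.9743 and tᵢ = 2h cos θ_c/V₁ = 0.0464 s.
At crossover x/V₁ = x/V₂ + tᵢ ⇒ x = tᵢ/(1/V₁ − 1/V₂) = 0.04642/(7.0274e-04 − 1.5835e-04) = 85.27 m.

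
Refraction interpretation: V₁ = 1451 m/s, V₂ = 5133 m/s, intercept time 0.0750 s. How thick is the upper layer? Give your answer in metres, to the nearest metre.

57 m

θ_c = arcsin(1451/5133) = 16.42°; cos θ_c = 0.9592.
tᵢ = 2h cos θ_c/V₁ ⇒ h = tᵢ·V₁/(2 cos θ_c) = 0.075·1451/(2·0.9592) = 56.73 m.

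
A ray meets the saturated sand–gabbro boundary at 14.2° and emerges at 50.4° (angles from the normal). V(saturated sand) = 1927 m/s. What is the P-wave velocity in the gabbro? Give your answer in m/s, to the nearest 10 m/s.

6050 m/s

sin 14.2° = 0.2453; sin 50.4° = 0.7705.
V₂ = V₁·(sin θ₂/sin θ₁) = 1927·(0.7705/0.2453) = 6052.73 m/s.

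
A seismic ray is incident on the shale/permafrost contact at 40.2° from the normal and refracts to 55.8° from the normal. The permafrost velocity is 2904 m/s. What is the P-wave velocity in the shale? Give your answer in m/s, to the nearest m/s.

sin 40.2° = 0.6455; sin 55.8° = 0.8271.
V₁ = V₂·(sin θ₁/sin θ₂) = 2904·(0.6455/0.8271) = 2266.30 m/s.

2266 m/s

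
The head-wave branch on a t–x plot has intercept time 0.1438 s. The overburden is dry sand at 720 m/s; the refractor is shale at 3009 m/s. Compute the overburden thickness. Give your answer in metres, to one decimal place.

53.3 m

θ_c = arcsin(720/3009) = 13.84°; cos θ_c = 0.9710.
tᵢ = 2h cos θ_c/V₁ ⇒ h = tᵢ·V₁/(2 cos θ_c) = 0.1438·720/(2·0.9710) = 53.32 m.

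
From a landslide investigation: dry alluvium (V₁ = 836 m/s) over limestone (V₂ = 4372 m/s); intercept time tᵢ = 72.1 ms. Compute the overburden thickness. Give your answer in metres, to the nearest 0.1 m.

θ_c = arcsin(836/4372) = 11.02°; cos θ_c = 0.9815.
tᵢ = 2h cos θ_c/V₁ ⇒ h = tᵢ·V₁/(2 cos θ_c) = 0.0721·836/(2·0.9815) = 30.70 m.

30.7 m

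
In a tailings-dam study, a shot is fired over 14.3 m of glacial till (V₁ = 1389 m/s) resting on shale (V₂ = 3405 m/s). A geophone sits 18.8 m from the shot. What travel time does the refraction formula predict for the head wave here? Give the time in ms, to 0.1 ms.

t = x/V₂ + 2h·√(V₂²−V₁²)/(V₁V₂).
√(V₂²−V₁²) = √(3405²−1389²) = 3108.8 m/s; delay term = 2·14.3·3108.8/(1389·3405) = 0.01880 s.
t = 18.8/3405 + 0.01880 = 0.02432 s.

24.3 ms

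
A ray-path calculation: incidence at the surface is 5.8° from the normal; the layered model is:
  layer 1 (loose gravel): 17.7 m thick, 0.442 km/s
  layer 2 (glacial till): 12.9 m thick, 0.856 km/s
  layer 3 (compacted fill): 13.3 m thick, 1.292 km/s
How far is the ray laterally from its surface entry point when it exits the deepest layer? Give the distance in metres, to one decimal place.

8.5 m

Apply Snell's law at each interface; in layer i the horizontal offset is hᵢ·tan θᵢ.
Layer 1: θ = 5.80°; offset = 17.7·tan 5.80° = 1.798 m.
Layer 2: sin θ = 0.856·sin 5.8°/0.442 = 0.1957, θ = 11.29°; offset = 12.9·tan 11.29° = 2.574 m.
Layer 3: sin θ = 1.292·sin 5.8°/0.442 = 0.2954, θ = 17.18°; offset = 13.3·tan 17.18° = 4.112 m.
Summing the layer offsets gives 8.485 m.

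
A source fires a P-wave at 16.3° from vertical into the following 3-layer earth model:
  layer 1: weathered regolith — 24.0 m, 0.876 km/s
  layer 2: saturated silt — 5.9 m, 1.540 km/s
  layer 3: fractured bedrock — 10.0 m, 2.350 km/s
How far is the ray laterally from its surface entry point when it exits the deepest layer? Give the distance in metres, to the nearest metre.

22 m

Ray parameter p = sin 16.3° / 0.876 km/s = 3.2040e-01 s/km.
Layer 1: θ = 16.30°; offset = 24.0·tan 16.30° = 7.018 m.
Layer 2: sin θ = p·1.540 = 0.4934 → θ = 29.56°; offset = 5.9·tan 29.56° = 3.347 m.
Layer 3: sin θ = p·2.350 = 0.7529 → θ = 48.84°; offset = 10.0·tan 48.84° = 11.441 m.
Summing the layer offsets gives 21.806 m.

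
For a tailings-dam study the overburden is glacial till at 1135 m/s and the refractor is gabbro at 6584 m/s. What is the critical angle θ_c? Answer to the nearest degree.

Critical incidence: sin θ_c = V₁/V₂ = 1135/6584 = 0.1724.
θ_c = arcsin 0.1724 = 9.93°.

10°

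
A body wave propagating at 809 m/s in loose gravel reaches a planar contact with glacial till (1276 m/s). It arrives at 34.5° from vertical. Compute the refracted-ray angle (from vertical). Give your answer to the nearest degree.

sin θ₁/V₁ = sin θ₂/V₂ ⇒ sin θ₂ = 1276·sin 34.5°/809 = 1276·0.5664/809 = 0.8934.
θ₂ = arcsin 0.8934 = 63.30° from the normal.

63°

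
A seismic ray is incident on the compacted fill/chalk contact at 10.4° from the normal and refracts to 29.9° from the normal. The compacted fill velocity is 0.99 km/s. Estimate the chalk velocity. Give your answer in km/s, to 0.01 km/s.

2.73 km/s

Snell's law: sin 10.4°/V₁ = sin 29.9°/V₂.
V₂ = V₁·sin 29.9°/sin 10.4° = 0.99 × 2.7614 = 2.73 km/s.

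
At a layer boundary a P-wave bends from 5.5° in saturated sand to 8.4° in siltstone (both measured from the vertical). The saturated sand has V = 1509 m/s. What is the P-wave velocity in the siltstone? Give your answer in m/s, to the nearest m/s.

Snell's law: sin 5.5°/V₁ = sin 8.4°/V₂.
V₂ = V₁·sin 8.4°/sin 5.5° = 1509 × 1.5241 = 2299.94 m/s.

2300 m/s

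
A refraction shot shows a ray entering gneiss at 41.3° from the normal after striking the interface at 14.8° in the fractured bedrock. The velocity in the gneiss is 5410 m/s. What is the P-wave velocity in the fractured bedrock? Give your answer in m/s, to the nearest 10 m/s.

2090 m/s

sin 14.8° = 0.2554; sin 41.3° = 0.6600.
V₁ = V₂·(sin θ₁/sin θ₂) = 5410·(0.2554/0.6600) = 2093.88 m/s.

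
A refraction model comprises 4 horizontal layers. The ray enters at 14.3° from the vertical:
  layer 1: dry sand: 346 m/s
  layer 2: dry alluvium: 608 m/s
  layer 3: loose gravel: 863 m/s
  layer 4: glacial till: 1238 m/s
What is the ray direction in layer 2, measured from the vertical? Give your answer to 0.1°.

Snell's law across each interface conserves sin θ / V, so sin θ_2 = V_2·sin θ₁/V₁.
sin θ_2 = 608 × sin 14.3° / 346 = 0.4340.
θ_2 = arcsin 0.4340 = 25.72°.

25.7°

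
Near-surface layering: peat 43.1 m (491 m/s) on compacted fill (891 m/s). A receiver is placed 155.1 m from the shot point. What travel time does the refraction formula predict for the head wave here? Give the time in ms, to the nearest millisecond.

321 ms

θ_c = arcsin(V₁/V₂) = arcsin(491/891) = 33.44°, cos θ_c = 0.8345.
Intercept time tᵢ = 2h cos θ_c / V₁ = 2·43.1·0.8345/491 = 0.14650 s.
t = x/V₂ + tᵢ = 155.1/891 + 0.14650 = 0.32057 s.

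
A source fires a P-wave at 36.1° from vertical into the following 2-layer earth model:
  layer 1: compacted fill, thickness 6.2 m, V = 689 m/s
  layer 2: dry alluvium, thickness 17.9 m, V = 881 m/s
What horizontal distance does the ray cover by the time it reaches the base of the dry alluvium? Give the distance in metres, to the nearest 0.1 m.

25.0 m

Ray parameter p = sin 36.1° / 689 m/s = 8.5515e-04 s/m.
Layer 1: θ = 36.10°; offset = 6.2·tan 36.10° = 4.521 m.
Layer 2: sin θ = p·881 = 0.7534 → θ = 48.88°; offset = 17.9·tan 48.88° = 20.508 m.
Σ offsets = 25.029 m.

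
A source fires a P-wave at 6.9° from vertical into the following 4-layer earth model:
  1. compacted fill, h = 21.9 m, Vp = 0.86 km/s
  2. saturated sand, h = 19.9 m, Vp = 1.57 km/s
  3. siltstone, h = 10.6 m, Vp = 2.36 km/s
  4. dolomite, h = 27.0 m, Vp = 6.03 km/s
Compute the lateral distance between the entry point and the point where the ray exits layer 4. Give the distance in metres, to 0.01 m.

53.03 m

Apply Snell's law at each interface; in layer i the horizontal offset is hᵢ·tan θᵢ.
Layer 1: θ = 6.90°; offset = 21.9·tan 6.90° = 2.6502 m.
Layer 2: sin θ = 1.57·sin 6.9°/0.86 = 0.2193, θ = 12.67°; offset = 19.9·tan 12.67° = 4.4734 m.
Layer 3: sin θ = 2.36·sin 6.9°/0.86 = 0.3297, θ = 19.25°; offset = 10.6·tan 19.25° = 3.7015 m.
Layer 4: sin θ = 6.03·sin 6.9°/0.86 = 0.8424, θ = 57.39°; offset = 27.0·tan 57.39° = 42.2019 m.
Total horizontal offset = 53.0270 m.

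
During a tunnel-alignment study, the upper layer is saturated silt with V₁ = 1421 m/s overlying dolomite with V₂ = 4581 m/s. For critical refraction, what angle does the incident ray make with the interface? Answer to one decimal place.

71.9°

At critical incidence the refracted ray runs along the interface (θ₂ = 90°), so sin θ_c = V₁/V₂.
θ_c = arcsin(1421/4581) = arcsin 0.3102 = 18.07°.
Measured from the interface: 90° − 18.07° = 71.93°.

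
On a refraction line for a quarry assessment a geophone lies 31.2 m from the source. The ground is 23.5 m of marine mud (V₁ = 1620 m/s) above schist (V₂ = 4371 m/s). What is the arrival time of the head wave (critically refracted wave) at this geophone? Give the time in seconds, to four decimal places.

0.0341 s

θ_c = arcsin(V₁/V₂) = arcsin(1620/4371) = 21.75°, cos θ_c = 0.9288.
Intercept time tᵢ = 2h cos θ_c / V₁ = 2·23.5·0.9288/1620 = 0.02695 s.
t = x/V₂ + tᵢ = 31.2/4371 + 0.02695 = 0.03408 s.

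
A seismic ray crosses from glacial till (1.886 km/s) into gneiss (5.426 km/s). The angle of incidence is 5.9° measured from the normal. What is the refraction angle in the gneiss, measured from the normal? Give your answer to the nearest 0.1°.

17.2°

Snell's law: sin θ₂ = (V₂/V₁)·sin θ₁ = (5.426/1.886)·sin 5.9° = 0.2957.
θ₂ = sin⁻¹(0.2957) = 17.20° (from vertical).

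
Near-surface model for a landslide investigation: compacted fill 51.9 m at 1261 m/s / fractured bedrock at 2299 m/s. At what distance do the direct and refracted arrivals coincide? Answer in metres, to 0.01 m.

192.23 m

θ_c = arcsin(1261/2299) = 33.26°, so cos θ_c = 0.8362 and tᵢ = 2h cos θ_c/V₁ = 0.0688 s.
At crossover x/V₁ = x/V₂ + tᵢ ⇒ x = tᵢ/(1/V₁ − 1/V₂) = 0.06883/(7.9302e-04 − 4.3497e-04) = 192.23 m.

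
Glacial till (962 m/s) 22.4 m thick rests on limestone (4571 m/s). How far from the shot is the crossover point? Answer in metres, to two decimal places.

55.47 m

x_cross = 2h·√((V₂+V₁)/(V₂−V₁)).
(V₂+V₁)/(V₂−V₁) = (4571+962)/(4571−962) = 1.5331; √ = 1.2382.
x_cross = 2·22.4·1.2382 = 55.47 m.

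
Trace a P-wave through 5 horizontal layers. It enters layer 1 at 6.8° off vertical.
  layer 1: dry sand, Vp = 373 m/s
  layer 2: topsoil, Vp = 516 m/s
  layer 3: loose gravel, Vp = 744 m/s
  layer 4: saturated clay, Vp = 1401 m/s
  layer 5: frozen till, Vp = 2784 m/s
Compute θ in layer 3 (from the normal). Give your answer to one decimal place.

13.7°

Ray parameter p = sin 6.8° / 373 = 3.1744e-04 s/m.
sin θ_3 = p·V_3 = 3.1744e-04 × 744 = 0.2362.
θ_3 = 13.66° from the vertical.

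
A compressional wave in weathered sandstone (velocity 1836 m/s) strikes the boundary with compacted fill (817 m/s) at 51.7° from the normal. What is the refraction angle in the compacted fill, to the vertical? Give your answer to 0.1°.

20.4°

sin θ₁/V₁ = sin θ₂/V₂ ⇒ sin θ₂ = 817·sin 51.7°/1836 = 817·0.7848/1836 = 0.3492.
θ₂ = arcsin 0.3492 = 20.44° from the normal.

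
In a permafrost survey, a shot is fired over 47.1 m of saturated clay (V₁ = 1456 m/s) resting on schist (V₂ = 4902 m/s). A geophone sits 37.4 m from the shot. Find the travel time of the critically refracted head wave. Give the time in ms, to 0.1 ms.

t = x/V₂ + 2h·√(V₂²−V₁²)/(V₁V₂).
√(V₂²−V₁²) = √(4902²−1456²) = 4680.8 m/s; delay term = 2·47.1·4680.8/(1456·4902) = 0.06178 s.
t = 37.4/4902 + 0.06178 = 0.06941 s.

69.4 ms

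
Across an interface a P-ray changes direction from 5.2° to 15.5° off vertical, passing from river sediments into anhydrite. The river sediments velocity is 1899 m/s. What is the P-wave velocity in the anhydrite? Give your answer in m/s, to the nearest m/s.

5599 m/s

sin 5.2° = 0.0906; sin 15.5° = 0.2672.
V₂ = V₁·(sin θ₂/sin θ₁) = 1899·(0.2672/0.0906) = 5599.37 m/s.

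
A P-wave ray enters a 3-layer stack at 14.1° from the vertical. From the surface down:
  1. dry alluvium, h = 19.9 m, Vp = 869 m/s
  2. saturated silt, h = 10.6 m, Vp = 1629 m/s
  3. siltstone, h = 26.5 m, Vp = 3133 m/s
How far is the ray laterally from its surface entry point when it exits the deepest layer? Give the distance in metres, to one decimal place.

59.1 m

Apply Snell's law at each interface; in layer i the horizontal offset is hᵢ·tan θᵢ.
Layer 1: θ = 14.10°; offset = 19.9·tan 14.10° = 4.999 m.
Layer 2: sin θ = 1629·sin 14.1°/869 = 0.4567, θ = 27.17°; offset = 10.6·tan 27.17° = 5.441 m.
Layer 3: sin θ = 3133·sin 14.1°/869 = 0.8783, θ = 61.44°; offset = 26.5·tan 61.44° = 48.682 m.
Summing the layer offsets gives 59.122 m.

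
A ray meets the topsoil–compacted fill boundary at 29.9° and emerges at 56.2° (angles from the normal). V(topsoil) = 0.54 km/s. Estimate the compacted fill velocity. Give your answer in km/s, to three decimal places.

0.900 km/s

sin 29.9° = 0.4985; sin 56.2° = 0.8310.
V₂ = V₁·(sin θ₂/sin θ₁) = 0.54·(0.8310/0.4985) = 0.900 km/s.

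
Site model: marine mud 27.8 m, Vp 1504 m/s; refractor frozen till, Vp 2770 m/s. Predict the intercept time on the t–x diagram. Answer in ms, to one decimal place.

31.0 ms

θ_c = arcsin(V₁/V₂) = arcsin(1504/2770) = 32.89°; cos θ_c = 0.8398.
tᵢ = 2h·cos θ_c / V₁ = 2·27.8·0.8398 / 1504 = 0.03104 s.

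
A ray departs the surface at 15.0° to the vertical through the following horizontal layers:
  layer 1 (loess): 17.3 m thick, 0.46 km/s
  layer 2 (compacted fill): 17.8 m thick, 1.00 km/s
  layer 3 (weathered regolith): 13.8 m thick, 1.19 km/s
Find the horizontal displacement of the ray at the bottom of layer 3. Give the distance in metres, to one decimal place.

p = sin θ₁/V₁ = sin 15.0°/0.46 = 5.6265e-01 s/km is conserved through the stack.
Layer 1: θ = 15.00°; offset = 17.3·tan 15.00° = 4.636 m.
Layer 2: sin θ = p·1.00 = 0.5627 → θ = 34.24°; offset = 17.8·tan 34.24° = 12.115 m.
Layer 3: sin θ = p·1.19 = 0.6696 → θ = 42.03°; offset = 13.8·tan 42.03° = 12.440 m.
Σ offsets = 29.190 m.

29.2 m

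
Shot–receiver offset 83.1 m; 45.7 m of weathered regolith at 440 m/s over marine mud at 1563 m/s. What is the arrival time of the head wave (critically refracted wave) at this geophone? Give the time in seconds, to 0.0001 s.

t = x/V₂ + 2h·√(V₂²−V₁²)/(V₁V₂).
√(V₂²−V₁²) = √(1563²−440²) = 1499.8 m/s; delay term = 2·45.7·1499.8/(440·1563) = 0.19933 s.
t = 83.1/1563 + 0.19933 = 0.25249 s.

0.2525 s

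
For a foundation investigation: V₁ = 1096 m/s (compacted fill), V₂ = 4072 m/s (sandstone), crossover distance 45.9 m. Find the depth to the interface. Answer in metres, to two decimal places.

h = (x_cross/2)·√((V₂−V₁)/(V₂+V₁)).
(V₂−V₁)/(V₂+V₁) = (4072−1096)/(4072+1096) = 0.5759; √ = 0.7588.
h = (45.9/2)·0.7588 = 17.42 m.

17.42 m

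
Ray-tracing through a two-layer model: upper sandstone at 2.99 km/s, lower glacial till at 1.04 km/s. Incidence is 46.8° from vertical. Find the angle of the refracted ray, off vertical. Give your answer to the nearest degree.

sin θ₁/V₁ = sin θ₂/V₂ ⇒ sin θ₂ = 1.04·sin 46.8°/2.99 = 1.04·0.7290/2.99 = 0.2536.
θ₂ = arcsin 0.2536 = 14.69° from the normal.

15°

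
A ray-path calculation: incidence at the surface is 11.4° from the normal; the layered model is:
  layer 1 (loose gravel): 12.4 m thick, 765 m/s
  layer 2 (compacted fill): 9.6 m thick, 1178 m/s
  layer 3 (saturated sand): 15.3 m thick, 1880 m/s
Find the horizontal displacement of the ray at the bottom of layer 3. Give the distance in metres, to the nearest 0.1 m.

14.1 m

Ray parameter p = sin 11.4° / 765 m/s = 2.5838e-04 s/m.
Layer 1: θ = 11.40°; offset = 12.4·tan 11.40° = 2.500 m.
Layer 2: sin θ = p·1178 = 0.3044 → θ = 17.72°; offset = 9.6·tan 17.72° = 3.067 m.
Layer 3: sin θ = p·1880 = 0.4857 → θ = 29.06°; offset = 15.3·tan 29.06° = 8.502 m.
Σ offsets = 14.070 m.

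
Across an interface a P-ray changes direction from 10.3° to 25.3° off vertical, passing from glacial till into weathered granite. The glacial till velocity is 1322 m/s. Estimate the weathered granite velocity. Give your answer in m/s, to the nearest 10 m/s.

3160 m/s

sin 10.3° = 0.1788; sin 25.3° = 0.4274.
V₂ = V₁·(sin θ₂/sin θ₁) = 1322·(0.4274/0.1788) = 3159.73 m/s.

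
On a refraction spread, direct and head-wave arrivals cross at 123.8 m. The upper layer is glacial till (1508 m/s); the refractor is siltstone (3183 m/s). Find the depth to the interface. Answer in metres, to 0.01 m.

36.99 m

x_cross = 2h·√((V₂+V₁)/(V₂−V₁)) → h = x_cross / (2·√((V₂+V₁)/(V₂−V₁))).
√((V₂+V₁)/(V₂−V₁)) = √((3183+1508)/(3183−1508)) = 1.6735.
h = 123.8 / (2·1.6735) = 36.99 m.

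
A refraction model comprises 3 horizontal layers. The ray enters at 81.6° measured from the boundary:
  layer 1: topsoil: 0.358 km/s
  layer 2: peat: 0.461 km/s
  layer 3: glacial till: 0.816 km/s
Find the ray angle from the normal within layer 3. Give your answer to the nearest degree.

19°

From the normal: θ₁ = 90° − 81.6° = 8.4°.
Ray parameter p = sin 8.4° / 0.358 = 4.0805e-01 s/km.
sin θ_3 = p·V_3 = 4.0805e-01 × 0.816 = 0.3330.
θ_3 = arcsin 0.3330 = 19.45°.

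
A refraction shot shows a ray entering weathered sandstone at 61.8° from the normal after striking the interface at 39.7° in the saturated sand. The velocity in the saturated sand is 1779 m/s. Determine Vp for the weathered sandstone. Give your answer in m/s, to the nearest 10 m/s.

Snell's law: sin 39.7°/V₁ = sin 61.8°/V₂.
V₂ = V₁·sin 61.8°/sin 39.7° = 1779 × 1.3797 = 2454.47 m/s.

2450 m/s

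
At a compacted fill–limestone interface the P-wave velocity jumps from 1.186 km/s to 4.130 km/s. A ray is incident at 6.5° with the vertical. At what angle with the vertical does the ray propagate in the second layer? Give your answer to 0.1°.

23.2°

sin θ₁/V₁ = sin θ₂/V₂ ⇒ sin θ₂ = 4.130·sin 6.5°/1.186 = 4.130·0.1132/1.186 = 0.3942.
θ₂ = arcsin 0.3942 = 23.22° from the normal.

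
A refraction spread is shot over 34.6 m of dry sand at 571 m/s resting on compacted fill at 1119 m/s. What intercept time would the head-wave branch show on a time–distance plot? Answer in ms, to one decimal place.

θ_c = arcsin(V₁/V₂) = arcsin(571/1119) = 30.68°; cos θ_c = 0.8600.
tᵢ = 2h·cos θ_c / V₁ = 2·34.6·0.8600 / 571 = 0.10423 s.

104.2 ms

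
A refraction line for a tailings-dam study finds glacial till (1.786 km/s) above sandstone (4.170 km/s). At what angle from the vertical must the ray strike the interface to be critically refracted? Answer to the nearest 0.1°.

25.4°

Critical incidence: sin θ_c = V₁/V₂ = 1.786/4.170 = 0.4283.
θ_c = arcsin 0.4283 = 25.36°.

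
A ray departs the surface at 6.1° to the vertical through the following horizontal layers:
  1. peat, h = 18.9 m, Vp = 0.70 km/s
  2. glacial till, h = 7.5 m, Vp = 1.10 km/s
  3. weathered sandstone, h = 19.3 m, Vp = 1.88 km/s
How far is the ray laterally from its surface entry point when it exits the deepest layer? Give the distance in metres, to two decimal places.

9.04 m

p = sin θ₁/V₁ = sin 6.1°/0.70 = 1.5181e-01 s/km is conserved through the stack.
Layer 1: θ = 6.10°; offset = 18.9·tan 6.10° = 2.0198 m.
Layer 2: sin θ = p·1.10 = 0.1670 → θ = 9.61°; offset = 7.5·tan 9.61° = 1.2702 m.
Layer 3: sin θ = p·1.88 = 0.2854 → θ = 16.58°; offset = 19.3·tan 16.58° = 5.7471 m.
Total horizontal offset = 9.0372 m.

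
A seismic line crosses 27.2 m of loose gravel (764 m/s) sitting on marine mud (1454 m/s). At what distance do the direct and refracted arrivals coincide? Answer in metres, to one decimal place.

x_cross = 2h·√((V₂+V₁)/(V₂−V₁)).
(V₂+V₁)/(V₂−V₁) = (1454+764)/(1454−764) = 3.2145; √ = 1.7929.
x_cross = 2·27.2·1.7929 = 97.53 m.

97.5 m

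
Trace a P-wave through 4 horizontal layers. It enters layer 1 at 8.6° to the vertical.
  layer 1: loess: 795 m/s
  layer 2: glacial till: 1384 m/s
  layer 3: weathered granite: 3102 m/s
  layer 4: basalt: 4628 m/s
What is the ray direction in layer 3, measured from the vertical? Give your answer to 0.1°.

Ray parameter p = sin 8.6° / 795 = 1.8809e-04 s/m.
sin θ_3 = p·V_3 = 1.8809e-04 × 3102 = 0.5835.
θ_3 = arcsin 0.5835 = 35.69°.

35.7°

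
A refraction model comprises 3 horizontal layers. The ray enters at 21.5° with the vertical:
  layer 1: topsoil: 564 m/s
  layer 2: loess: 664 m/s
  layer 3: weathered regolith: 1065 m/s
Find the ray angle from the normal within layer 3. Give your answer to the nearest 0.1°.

43.8°

Ray parameter p = sin 21.5° / 564 = 6.4982e-04 s/m.
sin θ_3 = p·V_3 = 6.4982e-04 × 1065 = 0.6921.
θ_3 = arcsin 0.6921 = 43.79°.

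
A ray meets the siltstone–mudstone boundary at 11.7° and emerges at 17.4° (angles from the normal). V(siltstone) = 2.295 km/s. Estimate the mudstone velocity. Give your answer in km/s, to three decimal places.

Snell's law: sin 11.7°/V₁ = sin 17.4°/V₂.
V₂ = V₁·sin 17.4°/sin 11.7° = 2.295 × 1.4747 = 3.384 km/s.

3.384 km/s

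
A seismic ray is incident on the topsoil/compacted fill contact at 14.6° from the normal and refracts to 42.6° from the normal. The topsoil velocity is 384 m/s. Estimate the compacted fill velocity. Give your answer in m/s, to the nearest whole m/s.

sin 14.6° = 0.2521; sin 42.6° = 0.6769.
V₂ = V₁·(sin θ₂/sin θ₁) = 384·(0.6769/0.2521) = 1031.15 m/s.

1031 m/s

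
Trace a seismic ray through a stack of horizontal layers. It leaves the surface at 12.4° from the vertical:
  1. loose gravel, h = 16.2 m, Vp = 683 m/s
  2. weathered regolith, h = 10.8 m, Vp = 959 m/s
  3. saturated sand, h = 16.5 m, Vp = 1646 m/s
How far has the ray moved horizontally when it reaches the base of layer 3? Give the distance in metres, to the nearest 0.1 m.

Apply Snell's law at each interface; in layer i the horizontal offset is hᵢ·tan θᵢ.
Layer 1: θ = 12.40°; offset = 16.2·tan 12.40° = 3.562 m.
Layer 2: sin θ = 959·sin 12.4°/683 = 0.3015, θ = 17.55°; offset = 10.8·tan 17.55° = 3.415 m.
Layer 3: sin θ = 1646·sin 12.4°/683 = 0.5175, θ = 31.16°; offset = 16.5·tan 31.16° = 9.979 m.
Summing the layer offsets gives 16.956 m.

17.0 m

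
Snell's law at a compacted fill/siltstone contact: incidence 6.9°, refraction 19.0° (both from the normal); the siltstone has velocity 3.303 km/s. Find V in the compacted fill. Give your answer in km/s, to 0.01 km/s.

Snell's law: sin 6.9°/V₁ = sin 19.0°/V₂.
V₁ = V₂·sin 6.9°/sin 19.0° = 3.303 × 0.3690 = 1.22 km/s.

1.22 km/s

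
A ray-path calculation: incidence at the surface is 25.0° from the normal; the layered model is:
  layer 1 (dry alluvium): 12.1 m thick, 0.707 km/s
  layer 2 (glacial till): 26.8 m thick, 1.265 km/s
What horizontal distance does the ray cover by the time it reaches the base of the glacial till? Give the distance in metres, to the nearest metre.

Apply Snell's law at each interface; in layer i the horizontal offset is hᵢ·tan θᵢ.
Layer 1: θ = 25.00°; offset = 12.1·tan 25.00° = 5.642 m.
Layer 2: sin θ = 1.265·sin 25.0°/0.707 = 0.7562, θ = 49.13°; offset = 26.8·tan 49.13° = 30.969 m.
Σ offsets = 36.611 m.

37 m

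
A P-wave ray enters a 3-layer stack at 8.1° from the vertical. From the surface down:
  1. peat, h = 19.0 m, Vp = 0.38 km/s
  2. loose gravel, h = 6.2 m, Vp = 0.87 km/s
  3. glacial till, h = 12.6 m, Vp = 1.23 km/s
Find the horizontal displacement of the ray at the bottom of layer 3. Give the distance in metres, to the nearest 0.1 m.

Ray parameter p = sin 8.1° / 0.38 km/s = 3.7079e-01 s/km.
Layer 1: θ = 8.10°; offset = 19.0·tan 8.10° = 2.704 m.
Layer 2: sin θ = p·0.87 = 0.3226 → θ = 18.82°; offset = 6.2·tan 18.82° = 2.113 m.
Layer 3: sin θ = p·1.23 = 0.4561 → θ = 27.13°; offset = 12.6·tan 27.13° = 6.457 m.
Σ offsets = 11.274 m.

11.3 m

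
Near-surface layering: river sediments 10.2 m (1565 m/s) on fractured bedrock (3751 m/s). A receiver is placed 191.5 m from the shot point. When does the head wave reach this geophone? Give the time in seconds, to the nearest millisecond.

t = x/V₂ + 2h·√(V₂²−V₁²)/(V₁V₂).
√(V₂²−V₁²) = √(3751²−1565²) = 3408.9 m/s; delay term = 2·10.2·3408.9/(1565·3751) = 0.01185 s.
t = 191.5/3751 + 0.01185 = 0.06290 s.

0.063 s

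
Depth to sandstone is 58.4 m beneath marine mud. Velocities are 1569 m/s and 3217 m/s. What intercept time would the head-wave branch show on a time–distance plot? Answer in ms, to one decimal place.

tᵢ = 2h·√(V₂²−V₁²)/(V₁V₂).
√(V₂²−V₁²) = √(3217²−1569²) = 2808.4 m/s.
tᵢ = 2·58.4·2808.4/(1569·3217) = 0.06499 s.

65.0 ms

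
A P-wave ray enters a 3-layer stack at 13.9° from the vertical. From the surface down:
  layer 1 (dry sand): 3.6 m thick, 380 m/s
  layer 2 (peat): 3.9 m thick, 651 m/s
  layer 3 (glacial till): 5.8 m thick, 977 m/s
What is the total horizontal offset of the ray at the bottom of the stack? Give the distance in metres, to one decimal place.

Apply Snell's law at each interface; in layer i the horizontal offset is hᵢ·tan θᵢ.
Layer 1: θ = 13.90°; offset = 3.6·tan 13.90° = 0.891 m.
Layer 2: sin θ = 651·sin 13.9°/380 = 0.4115, θ = 24.30°; offset = 3.9·tan 24.30° = 1.761 m.
Layer 3: sin θ = 977·sin 13.9°/380 = 0.6176, θ = 38.14°; offset = 5.8·tan 38.14° = 4.555 m.
Summing the layer offsets gives 7.207 m.

7.2 m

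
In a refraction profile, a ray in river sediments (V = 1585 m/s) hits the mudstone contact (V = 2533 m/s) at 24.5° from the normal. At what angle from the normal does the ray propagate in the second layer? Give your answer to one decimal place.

41.5°

Snell's law: sin θ₂ = (V₂/V₁)·sin θ₁ = (2533/1585)·sin 24.5° = 0.6627.
θ₂ = sin⁻¹(0.6627) = 41.51° (from vertical).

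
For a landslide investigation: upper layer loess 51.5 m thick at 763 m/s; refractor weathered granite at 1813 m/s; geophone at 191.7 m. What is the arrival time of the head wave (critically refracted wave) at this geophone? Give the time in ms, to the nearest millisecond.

θ_c = arcsin(V₁/V₂) = arcsin(763/1813) = 24.89°, cos θ_c = 0.9071.
Intercept time tᵢ = 2h cos θ_c / V₁ = 2·51.5·0.9071/763 = 0.12246 s.
t = x/V₂ + tᵢ = 191.7/1813 + 0.12246 = 0.22819 s.

228 ms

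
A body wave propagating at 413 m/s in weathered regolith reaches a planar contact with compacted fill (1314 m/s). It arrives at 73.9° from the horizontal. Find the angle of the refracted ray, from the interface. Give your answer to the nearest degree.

Angle from the normal: 90° − 73.9° = 16.1°.
sin θ₁/V₁ = sin θ₂/V₂ ⇒ sin θ₂ = 1314·sin 16.1°/413 = 1314·0.2773/413 = 0.8823.
θ₂ = sin⁻¹(0.8823) = 61.92° (from vertical).
From the interface: 90° − 61.92° = 28.08°.

28°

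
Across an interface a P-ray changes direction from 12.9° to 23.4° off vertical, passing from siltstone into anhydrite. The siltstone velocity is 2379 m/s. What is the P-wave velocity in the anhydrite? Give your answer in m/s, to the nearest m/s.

sin 12.9° = 0.2233; sin 23.4° = 0.3971.
V₂ = V₁·(sin θ₂/sin θ₁) = 2379·(0.3971/0.2233) = 4232.09 m/s.

4232 m/s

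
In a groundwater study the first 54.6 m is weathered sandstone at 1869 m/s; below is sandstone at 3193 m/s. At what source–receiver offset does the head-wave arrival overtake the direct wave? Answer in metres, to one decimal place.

213.5 m

x_cross = 2h·√((V₂+V₁)/(V₂−V₁)).
(V₂+V₁)/(V₂−V₁) = (3193+1869)/(3193−1869) = 3.8233; √ = 1.9553.
x_cross = 2·54.6·1.9553 = 213.52 m.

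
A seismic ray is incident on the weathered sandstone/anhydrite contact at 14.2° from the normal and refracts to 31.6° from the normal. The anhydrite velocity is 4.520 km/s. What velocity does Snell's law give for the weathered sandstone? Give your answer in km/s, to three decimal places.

Snell's law: sin 14.2°/V₁ = sin 31.6°/V₂.
V₁ = V₂·sin 14.2°/sin 31.6° = 4.520 × 0.4682 = 2.116 km/s.

2.116 km/s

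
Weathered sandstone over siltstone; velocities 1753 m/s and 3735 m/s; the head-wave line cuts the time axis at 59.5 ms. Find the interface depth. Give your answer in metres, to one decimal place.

59.1 m

θ_c = arcsin(1753/3735) = 27.99°; cos θ_c = 0.8830.
tᵢ = 2h cos θ_c/V₁ ⇒ h = tᵢ·V₁/(2 cos θ_c) = 0.0595·1753/(2·0.8830) = 59.06 m.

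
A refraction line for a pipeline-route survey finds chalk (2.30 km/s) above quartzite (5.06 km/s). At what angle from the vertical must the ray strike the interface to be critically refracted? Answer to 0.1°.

Critical incidence: sin θ_c = V₁/V₂ = 2.30/5.06 = 0.4545.
θ_c = arcsin 0.4545 = 27.04°.

27.0°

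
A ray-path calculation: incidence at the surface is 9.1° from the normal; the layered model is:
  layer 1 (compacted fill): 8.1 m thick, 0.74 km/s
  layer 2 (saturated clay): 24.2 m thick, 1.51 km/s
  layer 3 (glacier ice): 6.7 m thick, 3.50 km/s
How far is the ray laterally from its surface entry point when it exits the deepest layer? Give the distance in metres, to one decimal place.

17.1 m

Apply Snell's law at each interface; in layer i the horizontal offset is hᵢ·tan θᵢ.
Layer 1: θ = 9.10°; offset = 8.1·tan 9.10° = 1.297 m.
Layer 2: sin θ = 1.51·sin 9.1°/0.74 = 0.3227, θ = 18.83°; offset = 24.2·tan 18.83° = 8.252 m.
Layer 3: sin θ = 3.50·sin 9.1°/0.74 = 0.7480, θ = 48.42°; offset = 6.7·tan 48.42° = 7.552 m.
Total horizontal offset = 17.101 m.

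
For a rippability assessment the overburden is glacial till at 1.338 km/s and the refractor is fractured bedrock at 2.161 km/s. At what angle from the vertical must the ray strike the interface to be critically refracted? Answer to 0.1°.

38.3°

Critical incidence: sin θ_c = V₁/V₂ = 1.338/2.161 = 0.6192.
θ_c = arcsin 0.6192 = 38.25°.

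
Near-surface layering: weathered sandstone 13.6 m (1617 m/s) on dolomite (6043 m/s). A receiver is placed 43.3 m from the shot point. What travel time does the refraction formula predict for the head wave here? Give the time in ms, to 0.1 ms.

θ_c = arcsin(V₁/V₂) = arcsin(1617/6043) = 15.52°, cos θ_c = 0.9635.
Intercept time tᵢ = 2h cos θ_c / V₁ = 2·13.6·0.9635/1617 = 0.01621 s.
t = x/V₂ + tᵢ = 43.3/6043 + 0.01621 = 0.02337 s.

23.4 ms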